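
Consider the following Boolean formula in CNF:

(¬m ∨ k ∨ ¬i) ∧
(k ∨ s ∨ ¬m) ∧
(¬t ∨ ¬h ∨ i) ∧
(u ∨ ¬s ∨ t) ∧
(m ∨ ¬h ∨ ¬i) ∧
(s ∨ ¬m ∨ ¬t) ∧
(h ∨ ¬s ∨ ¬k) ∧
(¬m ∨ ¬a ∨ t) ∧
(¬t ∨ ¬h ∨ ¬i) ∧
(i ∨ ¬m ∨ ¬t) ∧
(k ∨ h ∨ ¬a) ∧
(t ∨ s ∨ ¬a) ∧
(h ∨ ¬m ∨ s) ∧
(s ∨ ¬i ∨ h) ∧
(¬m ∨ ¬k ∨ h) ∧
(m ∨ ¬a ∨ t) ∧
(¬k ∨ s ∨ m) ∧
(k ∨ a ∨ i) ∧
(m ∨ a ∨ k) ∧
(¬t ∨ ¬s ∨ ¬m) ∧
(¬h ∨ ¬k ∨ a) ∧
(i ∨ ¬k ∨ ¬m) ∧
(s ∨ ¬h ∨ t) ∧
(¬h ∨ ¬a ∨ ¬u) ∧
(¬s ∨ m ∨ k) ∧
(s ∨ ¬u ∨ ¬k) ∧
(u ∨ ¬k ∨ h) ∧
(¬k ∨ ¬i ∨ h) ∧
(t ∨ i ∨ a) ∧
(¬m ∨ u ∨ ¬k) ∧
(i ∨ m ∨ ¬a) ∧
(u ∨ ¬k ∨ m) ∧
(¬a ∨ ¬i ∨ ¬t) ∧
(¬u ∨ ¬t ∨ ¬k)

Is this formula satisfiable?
No

No, the formula is not satisfiable.

No assignment of truth values to the variables can make all 34 clauses true simultaneously.

The formula is UNSAT (unsatisfiable).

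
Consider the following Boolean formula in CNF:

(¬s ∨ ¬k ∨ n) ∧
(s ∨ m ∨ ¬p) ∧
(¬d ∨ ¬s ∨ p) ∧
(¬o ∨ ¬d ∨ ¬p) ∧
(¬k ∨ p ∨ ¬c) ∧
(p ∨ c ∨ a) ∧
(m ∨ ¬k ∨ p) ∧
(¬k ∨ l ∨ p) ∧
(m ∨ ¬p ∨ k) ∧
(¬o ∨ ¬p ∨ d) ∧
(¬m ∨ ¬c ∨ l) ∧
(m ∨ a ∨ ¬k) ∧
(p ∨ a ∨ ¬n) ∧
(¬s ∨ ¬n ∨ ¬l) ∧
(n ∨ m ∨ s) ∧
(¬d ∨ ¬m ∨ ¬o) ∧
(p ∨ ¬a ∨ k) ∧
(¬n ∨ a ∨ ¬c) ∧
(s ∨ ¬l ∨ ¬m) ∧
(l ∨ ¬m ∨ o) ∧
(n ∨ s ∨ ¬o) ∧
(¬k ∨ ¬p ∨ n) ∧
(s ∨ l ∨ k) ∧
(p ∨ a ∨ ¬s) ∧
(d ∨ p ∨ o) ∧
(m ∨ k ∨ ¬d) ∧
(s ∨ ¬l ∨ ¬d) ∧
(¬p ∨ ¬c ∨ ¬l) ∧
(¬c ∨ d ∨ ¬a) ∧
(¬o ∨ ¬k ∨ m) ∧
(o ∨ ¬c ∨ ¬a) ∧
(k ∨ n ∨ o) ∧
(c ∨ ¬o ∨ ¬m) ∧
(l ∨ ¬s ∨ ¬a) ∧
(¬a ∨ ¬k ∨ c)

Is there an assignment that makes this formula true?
No

No, the formula is not satisfiable.

No assignment of truth values to the variables can make all 35 clauses true simultaneously.

The formula is UNSAT (unsatisfiable).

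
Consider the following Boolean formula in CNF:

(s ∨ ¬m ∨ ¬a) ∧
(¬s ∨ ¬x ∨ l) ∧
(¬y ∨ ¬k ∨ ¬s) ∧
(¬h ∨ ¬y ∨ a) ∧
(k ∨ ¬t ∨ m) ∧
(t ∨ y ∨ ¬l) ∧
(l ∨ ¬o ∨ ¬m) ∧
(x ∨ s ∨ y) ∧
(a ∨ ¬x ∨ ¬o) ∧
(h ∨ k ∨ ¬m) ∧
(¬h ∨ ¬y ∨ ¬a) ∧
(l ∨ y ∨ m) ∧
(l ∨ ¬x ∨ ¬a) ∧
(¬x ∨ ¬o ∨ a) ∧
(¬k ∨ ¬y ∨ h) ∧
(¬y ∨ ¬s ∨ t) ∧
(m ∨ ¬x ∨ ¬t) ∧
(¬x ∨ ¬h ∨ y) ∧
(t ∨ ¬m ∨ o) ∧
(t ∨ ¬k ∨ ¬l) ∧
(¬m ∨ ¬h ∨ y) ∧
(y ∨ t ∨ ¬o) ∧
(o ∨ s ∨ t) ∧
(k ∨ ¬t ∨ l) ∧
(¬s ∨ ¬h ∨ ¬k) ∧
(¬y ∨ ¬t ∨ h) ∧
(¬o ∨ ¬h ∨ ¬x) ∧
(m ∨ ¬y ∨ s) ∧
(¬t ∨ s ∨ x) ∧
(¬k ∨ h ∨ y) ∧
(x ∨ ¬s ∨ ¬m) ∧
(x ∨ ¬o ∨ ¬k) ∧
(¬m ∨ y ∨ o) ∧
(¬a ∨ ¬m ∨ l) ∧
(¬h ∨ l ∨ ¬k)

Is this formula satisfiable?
No

No, the formula is not satisfiable.

No assignment of truth values to the variables can make all 35 clauses true simultaneously.

The formula is UNSAT (unsatisfiable).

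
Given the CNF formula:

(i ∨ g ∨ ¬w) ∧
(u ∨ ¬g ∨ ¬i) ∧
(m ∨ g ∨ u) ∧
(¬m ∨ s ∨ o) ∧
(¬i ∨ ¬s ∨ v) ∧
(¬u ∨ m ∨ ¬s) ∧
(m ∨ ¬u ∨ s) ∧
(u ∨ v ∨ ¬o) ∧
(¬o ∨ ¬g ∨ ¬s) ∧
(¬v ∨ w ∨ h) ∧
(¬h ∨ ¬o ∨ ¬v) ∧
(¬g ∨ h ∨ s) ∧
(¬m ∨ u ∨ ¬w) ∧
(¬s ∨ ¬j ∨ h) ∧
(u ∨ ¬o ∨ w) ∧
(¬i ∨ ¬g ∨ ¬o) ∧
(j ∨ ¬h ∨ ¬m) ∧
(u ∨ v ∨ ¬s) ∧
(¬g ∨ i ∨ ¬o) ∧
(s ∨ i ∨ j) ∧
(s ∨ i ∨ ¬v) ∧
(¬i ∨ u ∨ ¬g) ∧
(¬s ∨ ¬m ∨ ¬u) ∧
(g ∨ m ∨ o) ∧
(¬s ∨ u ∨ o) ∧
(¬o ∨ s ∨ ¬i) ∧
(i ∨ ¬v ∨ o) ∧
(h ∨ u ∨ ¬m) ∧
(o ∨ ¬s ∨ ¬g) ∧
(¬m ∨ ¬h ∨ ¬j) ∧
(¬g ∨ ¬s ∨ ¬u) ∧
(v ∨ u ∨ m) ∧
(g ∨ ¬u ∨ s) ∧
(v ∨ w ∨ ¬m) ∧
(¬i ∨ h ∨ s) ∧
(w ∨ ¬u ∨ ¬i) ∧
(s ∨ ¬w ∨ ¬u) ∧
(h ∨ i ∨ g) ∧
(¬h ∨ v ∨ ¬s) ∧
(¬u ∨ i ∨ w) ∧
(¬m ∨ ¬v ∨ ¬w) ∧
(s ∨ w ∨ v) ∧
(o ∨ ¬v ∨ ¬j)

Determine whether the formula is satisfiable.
No

No, the formula is not satisfiable.

No assignment of truth values to the variables can make all 43 clauses true simultaneously.

The formula is UNSAT (unsatisfiable).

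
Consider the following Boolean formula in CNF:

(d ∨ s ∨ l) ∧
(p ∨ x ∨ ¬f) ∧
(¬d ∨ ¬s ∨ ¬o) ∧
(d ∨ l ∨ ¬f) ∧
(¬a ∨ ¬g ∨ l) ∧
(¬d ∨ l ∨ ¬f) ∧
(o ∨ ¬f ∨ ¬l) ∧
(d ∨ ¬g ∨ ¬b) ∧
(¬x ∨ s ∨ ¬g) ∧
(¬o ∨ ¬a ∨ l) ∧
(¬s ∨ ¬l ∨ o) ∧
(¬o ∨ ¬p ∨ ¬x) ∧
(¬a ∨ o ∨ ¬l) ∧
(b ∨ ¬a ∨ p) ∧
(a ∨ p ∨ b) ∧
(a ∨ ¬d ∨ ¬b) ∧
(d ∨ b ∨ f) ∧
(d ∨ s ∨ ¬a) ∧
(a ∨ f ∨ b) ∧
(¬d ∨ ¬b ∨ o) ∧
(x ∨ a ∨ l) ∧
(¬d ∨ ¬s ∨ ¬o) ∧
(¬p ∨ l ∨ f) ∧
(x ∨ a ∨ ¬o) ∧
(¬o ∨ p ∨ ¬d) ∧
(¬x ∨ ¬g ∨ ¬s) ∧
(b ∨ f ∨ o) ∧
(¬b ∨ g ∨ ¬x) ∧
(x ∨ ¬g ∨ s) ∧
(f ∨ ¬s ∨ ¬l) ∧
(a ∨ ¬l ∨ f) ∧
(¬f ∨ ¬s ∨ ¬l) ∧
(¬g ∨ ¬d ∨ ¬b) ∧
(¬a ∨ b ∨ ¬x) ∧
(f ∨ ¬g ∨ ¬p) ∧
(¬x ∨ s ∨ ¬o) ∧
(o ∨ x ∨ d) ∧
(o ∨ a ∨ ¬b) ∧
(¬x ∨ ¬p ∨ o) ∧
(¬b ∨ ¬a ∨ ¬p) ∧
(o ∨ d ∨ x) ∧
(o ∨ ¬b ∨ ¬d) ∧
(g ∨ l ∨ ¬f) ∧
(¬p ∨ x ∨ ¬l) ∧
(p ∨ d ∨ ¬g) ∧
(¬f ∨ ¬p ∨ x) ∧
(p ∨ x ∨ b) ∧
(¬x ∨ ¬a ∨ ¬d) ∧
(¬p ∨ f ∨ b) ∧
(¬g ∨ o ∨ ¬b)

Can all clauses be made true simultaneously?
No

No, the formula is not satisfiable.

No assignment of truth values to the variables can make all 50 clauses true simultaneously.

The formula is UNSAT (unsatisfiable).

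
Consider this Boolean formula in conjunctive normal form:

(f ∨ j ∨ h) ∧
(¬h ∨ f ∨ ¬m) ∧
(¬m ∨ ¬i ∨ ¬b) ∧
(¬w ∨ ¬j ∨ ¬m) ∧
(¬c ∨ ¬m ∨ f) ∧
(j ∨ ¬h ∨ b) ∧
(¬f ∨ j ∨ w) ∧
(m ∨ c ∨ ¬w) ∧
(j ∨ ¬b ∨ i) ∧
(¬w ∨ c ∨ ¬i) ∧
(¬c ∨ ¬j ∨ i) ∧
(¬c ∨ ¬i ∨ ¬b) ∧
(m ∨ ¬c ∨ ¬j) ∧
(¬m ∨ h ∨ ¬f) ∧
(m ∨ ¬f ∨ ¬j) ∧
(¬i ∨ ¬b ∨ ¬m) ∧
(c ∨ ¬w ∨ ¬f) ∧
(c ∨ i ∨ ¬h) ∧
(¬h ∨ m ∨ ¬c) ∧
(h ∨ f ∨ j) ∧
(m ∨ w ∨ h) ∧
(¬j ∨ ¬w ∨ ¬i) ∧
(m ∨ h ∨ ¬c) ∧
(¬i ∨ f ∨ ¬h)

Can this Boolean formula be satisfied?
Yes

Yes, the formula is satisfiable.

One satisfying assignment is: f=False, w=False, h=False, c=False, m=True, b=False, i=False, j=True

Verification: With this assignment, all 24 clauses evaluate to true.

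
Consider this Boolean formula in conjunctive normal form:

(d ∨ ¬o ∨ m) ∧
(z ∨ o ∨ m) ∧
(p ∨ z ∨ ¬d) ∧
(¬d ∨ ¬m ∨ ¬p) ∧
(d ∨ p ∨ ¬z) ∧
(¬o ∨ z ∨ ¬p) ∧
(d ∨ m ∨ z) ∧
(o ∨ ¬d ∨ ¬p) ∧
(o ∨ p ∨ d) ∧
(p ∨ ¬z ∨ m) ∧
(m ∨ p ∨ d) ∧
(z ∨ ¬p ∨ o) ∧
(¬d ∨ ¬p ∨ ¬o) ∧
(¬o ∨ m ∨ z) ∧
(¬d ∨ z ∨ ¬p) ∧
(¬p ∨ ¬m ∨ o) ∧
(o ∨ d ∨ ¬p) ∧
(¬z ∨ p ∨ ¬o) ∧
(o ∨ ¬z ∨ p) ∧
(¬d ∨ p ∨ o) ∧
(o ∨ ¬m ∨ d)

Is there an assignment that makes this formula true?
Yes

Yes, the formula is satisfiable.

One satisfying assignment is: o=True, p=False, m=True, d=False, z=False

Verification: With this assignment, all 21 clauses evaluate to true.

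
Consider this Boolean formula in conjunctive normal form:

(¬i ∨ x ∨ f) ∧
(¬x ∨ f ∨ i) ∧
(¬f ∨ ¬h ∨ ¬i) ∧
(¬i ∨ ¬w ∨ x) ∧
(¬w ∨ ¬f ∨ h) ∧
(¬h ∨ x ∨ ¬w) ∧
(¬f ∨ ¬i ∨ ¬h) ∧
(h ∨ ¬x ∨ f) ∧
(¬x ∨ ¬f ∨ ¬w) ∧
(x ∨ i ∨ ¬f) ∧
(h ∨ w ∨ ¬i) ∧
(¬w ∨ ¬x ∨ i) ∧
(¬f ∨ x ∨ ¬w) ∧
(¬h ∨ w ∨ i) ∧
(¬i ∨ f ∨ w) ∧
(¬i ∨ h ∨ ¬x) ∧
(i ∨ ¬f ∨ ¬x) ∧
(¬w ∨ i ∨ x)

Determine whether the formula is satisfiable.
Yes

Yes, the formula is satisfiable.

One satisfying assignment is: h=False, x=False, w=False, f=False, i=False

Verification: With this assignment, all 18 clauses evaluate to true.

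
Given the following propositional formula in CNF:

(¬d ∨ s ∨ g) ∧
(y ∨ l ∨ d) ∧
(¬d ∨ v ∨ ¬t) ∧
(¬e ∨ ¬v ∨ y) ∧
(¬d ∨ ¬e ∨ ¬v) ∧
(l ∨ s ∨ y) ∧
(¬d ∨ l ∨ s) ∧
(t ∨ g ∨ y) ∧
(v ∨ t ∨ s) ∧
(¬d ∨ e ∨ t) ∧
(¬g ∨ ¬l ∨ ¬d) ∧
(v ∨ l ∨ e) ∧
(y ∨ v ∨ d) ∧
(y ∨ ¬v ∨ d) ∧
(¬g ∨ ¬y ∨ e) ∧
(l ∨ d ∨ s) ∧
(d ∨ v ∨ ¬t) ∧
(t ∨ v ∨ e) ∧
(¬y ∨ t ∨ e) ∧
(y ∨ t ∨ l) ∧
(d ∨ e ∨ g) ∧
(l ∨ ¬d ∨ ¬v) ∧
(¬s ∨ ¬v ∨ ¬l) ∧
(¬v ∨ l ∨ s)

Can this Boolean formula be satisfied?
Yes

Yes, the formula is satisfiable.

One satisfying assignment is: y=True, e=True, t=False, s=True, l=False, d=False, g=False, v=False

Verification: With this assignment, all 24 clauses evaluate to true.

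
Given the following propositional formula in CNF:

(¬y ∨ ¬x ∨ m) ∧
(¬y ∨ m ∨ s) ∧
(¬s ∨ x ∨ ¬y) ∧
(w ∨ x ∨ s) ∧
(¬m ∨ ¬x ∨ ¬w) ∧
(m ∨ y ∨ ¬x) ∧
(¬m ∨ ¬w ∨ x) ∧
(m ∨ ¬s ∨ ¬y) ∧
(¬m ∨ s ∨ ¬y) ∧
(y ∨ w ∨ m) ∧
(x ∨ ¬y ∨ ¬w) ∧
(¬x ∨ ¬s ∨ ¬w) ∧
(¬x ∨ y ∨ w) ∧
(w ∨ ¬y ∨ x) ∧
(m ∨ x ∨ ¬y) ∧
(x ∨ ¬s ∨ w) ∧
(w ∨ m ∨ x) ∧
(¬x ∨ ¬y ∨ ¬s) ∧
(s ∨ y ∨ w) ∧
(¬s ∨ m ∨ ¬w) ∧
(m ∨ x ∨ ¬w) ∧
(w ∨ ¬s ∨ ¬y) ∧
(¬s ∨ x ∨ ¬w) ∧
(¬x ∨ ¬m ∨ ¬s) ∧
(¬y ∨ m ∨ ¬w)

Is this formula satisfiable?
No

No, the formula is not satisfiable.

No assignment of truth values to the variables can make all 25 clauses true simultaneously.

The formula is UNSAT (unsatisfiable).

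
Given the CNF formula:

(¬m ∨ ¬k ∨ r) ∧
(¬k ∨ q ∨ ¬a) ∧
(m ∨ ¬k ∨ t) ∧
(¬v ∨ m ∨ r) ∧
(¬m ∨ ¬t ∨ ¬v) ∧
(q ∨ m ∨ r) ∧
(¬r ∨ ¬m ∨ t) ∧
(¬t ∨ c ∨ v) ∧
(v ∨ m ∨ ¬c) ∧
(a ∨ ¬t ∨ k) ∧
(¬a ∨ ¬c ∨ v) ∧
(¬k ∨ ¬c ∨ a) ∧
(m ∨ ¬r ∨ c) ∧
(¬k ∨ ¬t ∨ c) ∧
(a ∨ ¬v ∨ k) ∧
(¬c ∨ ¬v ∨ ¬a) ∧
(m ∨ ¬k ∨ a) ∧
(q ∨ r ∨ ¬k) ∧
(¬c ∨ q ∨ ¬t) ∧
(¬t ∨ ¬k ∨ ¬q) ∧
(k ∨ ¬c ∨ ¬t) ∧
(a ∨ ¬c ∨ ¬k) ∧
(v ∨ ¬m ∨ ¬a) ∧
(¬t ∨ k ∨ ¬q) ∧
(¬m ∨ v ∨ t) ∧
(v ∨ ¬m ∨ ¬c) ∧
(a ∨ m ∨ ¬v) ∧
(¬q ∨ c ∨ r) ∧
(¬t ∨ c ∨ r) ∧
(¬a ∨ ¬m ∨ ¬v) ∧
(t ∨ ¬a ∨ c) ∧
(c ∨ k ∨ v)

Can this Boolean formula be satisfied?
No

No, the formula is not satisfiable.

No assignment of truth values to the variables can make all 32 clauses true simultaneously.

The formula is UNSAT (unsatisfiable).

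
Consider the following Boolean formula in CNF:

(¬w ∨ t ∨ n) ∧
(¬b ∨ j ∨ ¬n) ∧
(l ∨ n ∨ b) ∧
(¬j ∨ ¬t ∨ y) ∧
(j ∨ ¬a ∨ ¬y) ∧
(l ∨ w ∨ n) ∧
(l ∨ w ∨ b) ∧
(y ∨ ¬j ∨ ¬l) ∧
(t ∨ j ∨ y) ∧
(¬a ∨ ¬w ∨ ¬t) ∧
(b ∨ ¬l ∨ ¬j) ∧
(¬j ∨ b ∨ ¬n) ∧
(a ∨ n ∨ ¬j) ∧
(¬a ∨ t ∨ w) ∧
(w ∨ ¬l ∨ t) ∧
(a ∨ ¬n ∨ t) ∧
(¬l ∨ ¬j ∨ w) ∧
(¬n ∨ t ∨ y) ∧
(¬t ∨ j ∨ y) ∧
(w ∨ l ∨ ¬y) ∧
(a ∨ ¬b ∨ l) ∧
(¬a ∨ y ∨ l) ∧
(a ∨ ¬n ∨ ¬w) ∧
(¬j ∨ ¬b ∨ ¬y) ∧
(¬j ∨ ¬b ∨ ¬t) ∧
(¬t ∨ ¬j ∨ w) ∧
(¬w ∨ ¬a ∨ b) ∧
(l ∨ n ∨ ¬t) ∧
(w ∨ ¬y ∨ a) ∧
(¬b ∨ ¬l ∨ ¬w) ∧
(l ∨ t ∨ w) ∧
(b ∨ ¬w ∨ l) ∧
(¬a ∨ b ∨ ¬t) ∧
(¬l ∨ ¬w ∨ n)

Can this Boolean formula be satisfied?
No

No, the formula is not satisfiable.

No assignment of truth values to the variables can make all 34 clauses true simultaneously.

The formula is UNSAT (unsatisfiable).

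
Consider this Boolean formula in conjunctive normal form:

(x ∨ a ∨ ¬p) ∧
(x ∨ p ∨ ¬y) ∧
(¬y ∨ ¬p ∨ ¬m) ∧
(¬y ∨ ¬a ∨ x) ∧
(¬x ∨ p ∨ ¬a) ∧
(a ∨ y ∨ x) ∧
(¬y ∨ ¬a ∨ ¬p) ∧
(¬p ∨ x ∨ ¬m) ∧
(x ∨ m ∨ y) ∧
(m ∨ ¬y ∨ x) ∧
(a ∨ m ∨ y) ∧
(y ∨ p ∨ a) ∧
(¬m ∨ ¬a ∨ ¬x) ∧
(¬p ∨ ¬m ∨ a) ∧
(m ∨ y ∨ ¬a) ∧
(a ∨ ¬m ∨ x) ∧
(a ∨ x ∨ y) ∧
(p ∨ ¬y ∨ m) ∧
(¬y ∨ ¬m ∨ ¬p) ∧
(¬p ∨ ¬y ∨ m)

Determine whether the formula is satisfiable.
Yes

Yes, the formula is satisfiable.

One satisfying assignment is: x=False, p=False, y=False, m=True, a=True

Verification: With this assignment, all 20 clauses evaluate to true.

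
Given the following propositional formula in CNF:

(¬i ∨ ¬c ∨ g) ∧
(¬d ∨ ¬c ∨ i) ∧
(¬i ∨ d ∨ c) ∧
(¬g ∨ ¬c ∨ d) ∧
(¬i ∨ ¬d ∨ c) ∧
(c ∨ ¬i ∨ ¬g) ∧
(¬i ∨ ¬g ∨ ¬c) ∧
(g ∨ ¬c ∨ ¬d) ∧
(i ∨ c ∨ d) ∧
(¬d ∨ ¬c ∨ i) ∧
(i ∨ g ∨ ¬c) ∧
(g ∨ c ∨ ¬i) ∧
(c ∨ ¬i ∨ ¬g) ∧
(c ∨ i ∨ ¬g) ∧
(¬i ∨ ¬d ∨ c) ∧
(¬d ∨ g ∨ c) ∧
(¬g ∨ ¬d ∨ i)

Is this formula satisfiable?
No

No, the formula is not satisfiable.

No assignment of truth values to the variables can make all 17 clauses true simultaneously.

The formula is UNSAT (unsatisfiable).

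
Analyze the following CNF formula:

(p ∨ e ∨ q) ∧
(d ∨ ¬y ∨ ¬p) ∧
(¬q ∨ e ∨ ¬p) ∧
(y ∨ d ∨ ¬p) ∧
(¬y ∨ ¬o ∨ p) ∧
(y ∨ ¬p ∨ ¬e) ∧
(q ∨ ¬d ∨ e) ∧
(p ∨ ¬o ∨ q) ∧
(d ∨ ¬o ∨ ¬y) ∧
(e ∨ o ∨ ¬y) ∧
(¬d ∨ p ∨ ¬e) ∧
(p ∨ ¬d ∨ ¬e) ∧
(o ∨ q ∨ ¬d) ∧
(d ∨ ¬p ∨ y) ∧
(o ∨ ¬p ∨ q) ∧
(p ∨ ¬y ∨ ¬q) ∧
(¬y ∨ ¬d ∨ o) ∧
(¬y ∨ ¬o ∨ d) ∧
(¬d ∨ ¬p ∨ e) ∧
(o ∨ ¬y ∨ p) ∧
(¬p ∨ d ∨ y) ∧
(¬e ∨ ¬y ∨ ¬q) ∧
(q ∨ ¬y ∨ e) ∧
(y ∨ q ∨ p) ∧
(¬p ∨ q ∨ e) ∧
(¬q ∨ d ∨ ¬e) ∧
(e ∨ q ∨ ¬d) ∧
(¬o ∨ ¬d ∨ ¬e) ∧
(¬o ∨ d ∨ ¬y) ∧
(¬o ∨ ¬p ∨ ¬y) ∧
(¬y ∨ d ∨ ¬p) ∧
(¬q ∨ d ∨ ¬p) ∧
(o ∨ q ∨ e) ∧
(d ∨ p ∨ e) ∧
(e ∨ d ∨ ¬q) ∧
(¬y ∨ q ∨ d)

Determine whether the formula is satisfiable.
Yes

Yes, the formula is satisfiable.

One satisfying assignment is: y=False, p=False, d=True, q=True, e=False, o=False

Verification: With this assignment, all 36 clauses evaluate to true.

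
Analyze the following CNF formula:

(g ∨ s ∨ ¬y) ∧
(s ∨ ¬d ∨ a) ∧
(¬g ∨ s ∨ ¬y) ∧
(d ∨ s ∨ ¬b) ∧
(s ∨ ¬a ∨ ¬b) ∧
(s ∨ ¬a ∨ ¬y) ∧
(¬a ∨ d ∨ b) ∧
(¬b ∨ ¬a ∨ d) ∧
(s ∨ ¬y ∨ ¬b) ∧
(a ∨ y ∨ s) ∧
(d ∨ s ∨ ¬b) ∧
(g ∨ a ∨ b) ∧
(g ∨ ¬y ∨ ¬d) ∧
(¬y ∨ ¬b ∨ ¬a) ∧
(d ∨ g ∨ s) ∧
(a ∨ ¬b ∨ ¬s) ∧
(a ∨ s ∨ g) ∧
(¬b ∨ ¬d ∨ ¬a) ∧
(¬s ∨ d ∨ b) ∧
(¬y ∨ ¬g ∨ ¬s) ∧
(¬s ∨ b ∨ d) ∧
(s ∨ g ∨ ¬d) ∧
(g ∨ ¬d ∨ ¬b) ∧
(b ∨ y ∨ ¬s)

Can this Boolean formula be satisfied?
Yes

Yes, the formula is satisfiable.

One satisfying assignment is: g=True, b=False, d=True, y=False, a=True, s=False

Verification: With this assignment, all 24 clauses evaluate to true.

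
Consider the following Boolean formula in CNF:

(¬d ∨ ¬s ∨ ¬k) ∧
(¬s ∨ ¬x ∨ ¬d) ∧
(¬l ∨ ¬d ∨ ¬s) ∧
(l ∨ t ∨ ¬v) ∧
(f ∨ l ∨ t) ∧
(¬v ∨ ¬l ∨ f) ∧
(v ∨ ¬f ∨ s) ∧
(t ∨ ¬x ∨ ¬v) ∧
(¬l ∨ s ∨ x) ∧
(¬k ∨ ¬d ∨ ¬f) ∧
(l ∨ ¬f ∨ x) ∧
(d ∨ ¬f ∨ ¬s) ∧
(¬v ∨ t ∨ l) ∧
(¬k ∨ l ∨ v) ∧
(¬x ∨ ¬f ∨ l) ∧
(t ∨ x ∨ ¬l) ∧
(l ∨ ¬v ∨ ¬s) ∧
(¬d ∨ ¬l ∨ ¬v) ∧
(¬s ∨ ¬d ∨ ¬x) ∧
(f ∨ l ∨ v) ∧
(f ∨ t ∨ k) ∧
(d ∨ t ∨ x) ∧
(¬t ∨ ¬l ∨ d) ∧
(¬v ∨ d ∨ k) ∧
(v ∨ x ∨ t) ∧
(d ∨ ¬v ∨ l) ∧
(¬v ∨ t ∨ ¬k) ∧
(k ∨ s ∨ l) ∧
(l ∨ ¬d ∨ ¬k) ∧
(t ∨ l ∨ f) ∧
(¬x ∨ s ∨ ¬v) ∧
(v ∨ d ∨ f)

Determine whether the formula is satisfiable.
Yes

Yes, the formula is satisfiable.

One satisfying assignment is: d=True, f=False, t=False, v=False, x=True, l=True, k=True, s=False

Verification: With this assignment, all 32 clauses evaluate to true.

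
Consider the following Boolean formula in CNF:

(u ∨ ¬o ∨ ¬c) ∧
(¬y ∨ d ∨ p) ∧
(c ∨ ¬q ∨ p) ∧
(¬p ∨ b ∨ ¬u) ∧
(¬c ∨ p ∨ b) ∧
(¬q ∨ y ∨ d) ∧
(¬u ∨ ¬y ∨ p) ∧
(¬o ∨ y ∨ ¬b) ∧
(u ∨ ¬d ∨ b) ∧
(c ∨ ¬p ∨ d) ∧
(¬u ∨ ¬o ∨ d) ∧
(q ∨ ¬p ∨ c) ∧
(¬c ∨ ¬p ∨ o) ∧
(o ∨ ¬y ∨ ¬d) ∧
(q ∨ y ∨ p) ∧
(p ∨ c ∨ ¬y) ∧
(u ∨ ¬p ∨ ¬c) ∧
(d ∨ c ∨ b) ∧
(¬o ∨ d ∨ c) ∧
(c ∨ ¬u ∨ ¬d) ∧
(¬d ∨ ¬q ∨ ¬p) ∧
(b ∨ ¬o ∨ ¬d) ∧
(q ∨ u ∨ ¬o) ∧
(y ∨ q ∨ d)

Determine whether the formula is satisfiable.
Yes

Yes, the formula is satisfiable.

One satisfying assignment is: q=True, u=True, d=True, p=False, o=False, y=False, b=True, c=True

Verification: With this assignment, all 24 clauses evaluate to true.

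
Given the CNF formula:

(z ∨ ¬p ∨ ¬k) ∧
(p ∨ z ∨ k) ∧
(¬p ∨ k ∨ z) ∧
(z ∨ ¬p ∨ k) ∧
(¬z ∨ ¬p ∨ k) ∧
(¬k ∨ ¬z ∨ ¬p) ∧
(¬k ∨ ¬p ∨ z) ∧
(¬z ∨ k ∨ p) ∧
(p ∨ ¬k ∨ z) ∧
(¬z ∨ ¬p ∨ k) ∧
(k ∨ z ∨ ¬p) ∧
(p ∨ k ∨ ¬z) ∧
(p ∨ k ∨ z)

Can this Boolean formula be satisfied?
Yes

Yes, the formula is satisfiable.

One satisfying assignment is: k=True, z=True, p=False

Verification: With this assignment, all 13 clauses evaluate to true.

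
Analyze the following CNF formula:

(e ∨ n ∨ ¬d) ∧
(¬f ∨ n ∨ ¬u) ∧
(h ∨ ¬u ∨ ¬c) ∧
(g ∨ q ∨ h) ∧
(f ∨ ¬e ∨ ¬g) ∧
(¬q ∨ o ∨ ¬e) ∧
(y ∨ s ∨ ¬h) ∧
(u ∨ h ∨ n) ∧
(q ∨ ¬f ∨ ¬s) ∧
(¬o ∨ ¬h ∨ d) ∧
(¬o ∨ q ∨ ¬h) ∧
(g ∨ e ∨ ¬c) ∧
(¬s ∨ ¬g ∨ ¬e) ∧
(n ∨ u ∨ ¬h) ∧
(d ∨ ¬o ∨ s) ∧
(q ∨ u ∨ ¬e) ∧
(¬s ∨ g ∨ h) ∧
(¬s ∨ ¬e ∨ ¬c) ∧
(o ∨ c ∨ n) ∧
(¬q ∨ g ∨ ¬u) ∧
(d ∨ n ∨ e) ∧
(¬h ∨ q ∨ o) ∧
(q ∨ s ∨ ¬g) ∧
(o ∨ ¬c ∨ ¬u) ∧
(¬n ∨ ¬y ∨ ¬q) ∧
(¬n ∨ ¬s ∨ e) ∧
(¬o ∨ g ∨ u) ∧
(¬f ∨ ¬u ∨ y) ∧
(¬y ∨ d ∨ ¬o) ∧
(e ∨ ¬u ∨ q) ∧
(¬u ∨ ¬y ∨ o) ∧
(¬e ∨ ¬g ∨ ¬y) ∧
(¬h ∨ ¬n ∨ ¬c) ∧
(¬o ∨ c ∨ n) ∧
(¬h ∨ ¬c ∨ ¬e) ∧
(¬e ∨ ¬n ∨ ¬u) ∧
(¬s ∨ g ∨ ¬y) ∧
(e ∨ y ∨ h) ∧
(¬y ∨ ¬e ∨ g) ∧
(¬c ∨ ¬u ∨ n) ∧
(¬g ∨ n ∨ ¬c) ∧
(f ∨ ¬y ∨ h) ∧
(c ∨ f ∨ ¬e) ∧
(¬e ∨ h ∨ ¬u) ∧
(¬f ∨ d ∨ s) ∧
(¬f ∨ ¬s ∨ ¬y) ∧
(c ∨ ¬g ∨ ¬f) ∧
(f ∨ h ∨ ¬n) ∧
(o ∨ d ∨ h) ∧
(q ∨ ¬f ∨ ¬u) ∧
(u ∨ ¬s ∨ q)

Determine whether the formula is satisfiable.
Yes

Yes, the formula is satisfiable.

One satisfying assignment is: e=True, q=True, y=False, h=False, f=True, o=True, u=False, s=False, d=True, g=True, n=True, c=True

Verification: With this assignment, all 51 clauses evaluate to true.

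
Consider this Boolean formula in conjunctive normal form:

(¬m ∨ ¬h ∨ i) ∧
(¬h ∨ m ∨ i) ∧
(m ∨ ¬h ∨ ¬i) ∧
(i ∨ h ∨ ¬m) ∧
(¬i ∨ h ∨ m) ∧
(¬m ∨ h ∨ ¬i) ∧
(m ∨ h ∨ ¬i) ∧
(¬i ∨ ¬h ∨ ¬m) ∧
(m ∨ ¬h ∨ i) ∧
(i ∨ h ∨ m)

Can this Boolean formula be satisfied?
No

No, the formula is not satisfiable.

No assignment of truth values to the variables can make all 10 clauses true simultaneously.

The formula is UNSAT (unsatisfiable).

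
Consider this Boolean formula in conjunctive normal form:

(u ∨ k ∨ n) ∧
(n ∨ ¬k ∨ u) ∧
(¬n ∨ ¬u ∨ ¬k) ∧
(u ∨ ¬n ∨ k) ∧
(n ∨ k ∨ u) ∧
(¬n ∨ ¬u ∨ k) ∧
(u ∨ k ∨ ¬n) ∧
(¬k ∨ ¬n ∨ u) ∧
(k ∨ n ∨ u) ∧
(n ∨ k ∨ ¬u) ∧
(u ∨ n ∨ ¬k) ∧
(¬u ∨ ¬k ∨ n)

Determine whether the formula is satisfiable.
No

No, the formula is not satisfiable.

No assignment of truth values to the variables can make all 12 clauses true simultaneously.

The formula is UNSAT (unsatisfiable).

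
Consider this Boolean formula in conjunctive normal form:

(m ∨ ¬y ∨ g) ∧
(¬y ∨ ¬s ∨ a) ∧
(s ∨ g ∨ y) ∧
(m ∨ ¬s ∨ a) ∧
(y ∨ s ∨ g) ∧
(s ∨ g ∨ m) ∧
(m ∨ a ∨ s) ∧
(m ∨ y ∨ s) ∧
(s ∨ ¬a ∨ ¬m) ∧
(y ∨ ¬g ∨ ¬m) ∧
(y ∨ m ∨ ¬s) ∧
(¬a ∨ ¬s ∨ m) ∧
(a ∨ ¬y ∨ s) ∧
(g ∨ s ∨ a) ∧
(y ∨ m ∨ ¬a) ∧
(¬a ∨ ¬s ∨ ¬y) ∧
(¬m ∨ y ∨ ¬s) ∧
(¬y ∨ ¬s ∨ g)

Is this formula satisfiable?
Yes

Yes, the formula is satisfiable.

One satisfying assignment is: s=False, y=True, g=True, m=False, a=True

Verification: With this assignment, all 18 clauses evaluate to true.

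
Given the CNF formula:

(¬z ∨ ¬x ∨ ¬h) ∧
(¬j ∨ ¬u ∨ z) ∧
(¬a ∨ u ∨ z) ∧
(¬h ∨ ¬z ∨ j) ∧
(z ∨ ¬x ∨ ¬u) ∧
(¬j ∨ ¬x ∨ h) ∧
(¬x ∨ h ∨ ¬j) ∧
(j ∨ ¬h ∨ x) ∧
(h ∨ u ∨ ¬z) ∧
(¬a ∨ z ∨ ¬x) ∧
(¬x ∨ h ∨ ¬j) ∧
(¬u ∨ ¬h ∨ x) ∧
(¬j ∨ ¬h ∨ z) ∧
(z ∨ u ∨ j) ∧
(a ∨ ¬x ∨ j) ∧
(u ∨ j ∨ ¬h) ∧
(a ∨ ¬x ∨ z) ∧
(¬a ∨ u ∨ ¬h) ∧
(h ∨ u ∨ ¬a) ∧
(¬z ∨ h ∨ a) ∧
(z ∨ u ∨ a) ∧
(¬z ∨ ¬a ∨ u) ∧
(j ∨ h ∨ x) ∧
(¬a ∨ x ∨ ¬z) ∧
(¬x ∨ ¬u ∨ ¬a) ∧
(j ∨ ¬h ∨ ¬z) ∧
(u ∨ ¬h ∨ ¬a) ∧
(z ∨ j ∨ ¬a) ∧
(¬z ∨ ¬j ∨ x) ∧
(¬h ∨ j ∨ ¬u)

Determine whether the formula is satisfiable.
No

No, the formula is not satisfiable.

No assignment of truth values to the variables can make all 30 clauses true simultaneously.

The formula is UNSAT (unsatisfiable).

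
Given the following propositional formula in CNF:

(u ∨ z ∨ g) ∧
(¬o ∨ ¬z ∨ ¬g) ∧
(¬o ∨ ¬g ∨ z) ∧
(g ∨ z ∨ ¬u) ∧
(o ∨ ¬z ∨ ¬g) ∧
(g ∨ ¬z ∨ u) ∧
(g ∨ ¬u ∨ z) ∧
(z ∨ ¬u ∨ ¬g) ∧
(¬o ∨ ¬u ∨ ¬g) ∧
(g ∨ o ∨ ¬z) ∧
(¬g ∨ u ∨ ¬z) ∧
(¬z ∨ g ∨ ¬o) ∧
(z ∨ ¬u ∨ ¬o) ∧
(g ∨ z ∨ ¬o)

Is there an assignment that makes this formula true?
Yes

Yes, the formula is satisfiable.

One satisfying assignment is: o=False, u=False, g=True, z=False

Verification: With this assignment, all 14 clauses evaluate to true.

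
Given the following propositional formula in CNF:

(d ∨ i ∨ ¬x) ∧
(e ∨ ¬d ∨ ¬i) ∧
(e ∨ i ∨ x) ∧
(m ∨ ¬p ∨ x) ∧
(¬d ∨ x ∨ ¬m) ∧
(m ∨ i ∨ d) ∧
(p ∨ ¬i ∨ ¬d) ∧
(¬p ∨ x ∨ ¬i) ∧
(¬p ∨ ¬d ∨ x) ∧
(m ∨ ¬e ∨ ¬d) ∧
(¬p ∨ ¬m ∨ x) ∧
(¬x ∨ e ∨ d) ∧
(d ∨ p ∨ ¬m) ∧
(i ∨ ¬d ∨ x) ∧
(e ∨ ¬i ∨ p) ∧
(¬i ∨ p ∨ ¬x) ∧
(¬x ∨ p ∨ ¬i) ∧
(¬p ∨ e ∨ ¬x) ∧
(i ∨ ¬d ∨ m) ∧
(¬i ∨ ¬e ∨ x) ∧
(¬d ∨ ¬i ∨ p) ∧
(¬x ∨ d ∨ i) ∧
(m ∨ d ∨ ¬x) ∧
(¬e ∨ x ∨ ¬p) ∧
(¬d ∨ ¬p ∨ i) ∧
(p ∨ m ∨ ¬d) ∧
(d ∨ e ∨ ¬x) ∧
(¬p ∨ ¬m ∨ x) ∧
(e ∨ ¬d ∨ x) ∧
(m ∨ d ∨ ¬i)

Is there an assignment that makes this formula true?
Yes

Yes, the formula is satisfiable.

One satisfying assignment is: e=False, p=False, d=True, i=False, x=True, m=True

Verification: With this assignment, all 30 clauses evaluate to true.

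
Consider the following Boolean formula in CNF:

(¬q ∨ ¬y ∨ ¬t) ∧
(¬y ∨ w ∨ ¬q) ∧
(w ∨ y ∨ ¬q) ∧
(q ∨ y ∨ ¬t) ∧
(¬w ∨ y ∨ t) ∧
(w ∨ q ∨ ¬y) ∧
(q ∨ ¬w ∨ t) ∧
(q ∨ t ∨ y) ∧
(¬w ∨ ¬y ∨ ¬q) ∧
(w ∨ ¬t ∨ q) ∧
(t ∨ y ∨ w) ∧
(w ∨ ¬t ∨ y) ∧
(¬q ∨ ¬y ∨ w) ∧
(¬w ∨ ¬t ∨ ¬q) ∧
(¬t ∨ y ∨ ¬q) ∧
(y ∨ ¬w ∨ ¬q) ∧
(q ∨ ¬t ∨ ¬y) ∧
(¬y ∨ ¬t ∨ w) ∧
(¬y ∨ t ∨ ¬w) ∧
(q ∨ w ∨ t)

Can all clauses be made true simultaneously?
No

No, the formula is not satisfiable.

No assignment of truth values to the variables can make all 20 clauses true simultaneously.

The formula is UNSAT (unsatisfiable).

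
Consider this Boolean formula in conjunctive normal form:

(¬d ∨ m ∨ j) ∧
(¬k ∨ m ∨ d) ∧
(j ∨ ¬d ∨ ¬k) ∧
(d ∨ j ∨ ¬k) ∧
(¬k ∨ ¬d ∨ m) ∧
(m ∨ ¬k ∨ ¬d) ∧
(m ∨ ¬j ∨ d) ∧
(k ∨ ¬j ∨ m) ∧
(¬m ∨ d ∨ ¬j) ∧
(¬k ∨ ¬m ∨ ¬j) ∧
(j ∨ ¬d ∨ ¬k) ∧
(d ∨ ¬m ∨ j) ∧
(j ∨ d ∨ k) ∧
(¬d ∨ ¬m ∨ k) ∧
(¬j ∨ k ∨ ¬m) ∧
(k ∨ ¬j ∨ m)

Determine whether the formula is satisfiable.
No

No, the formula is not satisfiable.

No assignment of truth values to the variables can make all 16 clauses true simultaneously.

The formula is UNSAT (unsatisfiable).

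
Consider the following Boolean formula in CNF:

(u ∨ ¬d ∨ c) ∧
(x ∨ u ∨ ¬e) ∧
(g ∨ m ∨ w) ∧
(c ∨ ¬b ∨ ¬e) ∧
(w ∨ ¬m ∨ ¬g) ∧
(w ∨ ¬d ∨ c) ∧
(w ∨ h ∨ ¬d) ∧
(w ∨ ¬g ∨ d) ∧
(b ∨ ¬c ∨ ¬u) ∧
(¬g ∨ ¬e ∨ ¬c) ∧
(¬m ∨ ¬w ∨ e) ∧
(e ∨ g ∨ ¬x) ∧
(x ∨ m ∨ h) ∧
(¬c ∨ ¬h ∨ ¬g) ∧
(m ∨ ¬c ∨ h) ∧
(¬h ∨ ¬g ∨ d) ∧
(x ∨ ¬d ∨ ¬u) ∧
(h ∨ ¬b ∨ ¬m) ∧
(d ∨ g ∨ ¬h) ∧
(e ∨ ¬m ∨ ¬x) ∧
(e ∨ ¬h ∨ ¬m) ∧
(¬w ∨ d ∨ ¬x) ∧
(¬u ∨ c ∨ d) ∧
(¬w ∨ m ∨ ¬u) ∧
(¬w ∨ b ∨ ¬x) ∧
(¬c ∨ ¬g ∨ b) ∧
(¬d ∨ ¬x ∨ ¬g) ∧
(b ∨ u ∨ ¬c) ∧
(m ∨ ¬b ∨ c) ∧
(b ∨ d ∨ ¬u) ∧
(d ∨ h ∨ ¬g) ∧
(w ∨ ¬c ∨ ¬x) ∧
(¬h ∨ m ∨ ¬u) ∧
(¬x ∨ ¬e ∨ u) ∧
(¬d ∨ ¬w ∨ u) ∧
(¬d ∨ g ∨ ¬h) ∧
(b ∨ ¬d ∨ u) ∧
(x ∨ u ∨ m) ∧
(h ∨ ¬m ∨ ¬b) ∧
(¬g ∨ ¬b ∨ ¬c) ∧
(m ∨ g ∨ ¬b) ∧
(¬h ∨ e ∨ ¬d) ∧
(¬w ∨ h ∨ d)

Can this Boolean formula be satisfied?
Yes

Yes, the formula is satisfiable.

One satisfying assignment is: m=True, w=False, c=False, g=False, e=False, d=False, b=False, u=False, x=False, h=False

Verification: With this assignment, all 43 clauses evaluate to true.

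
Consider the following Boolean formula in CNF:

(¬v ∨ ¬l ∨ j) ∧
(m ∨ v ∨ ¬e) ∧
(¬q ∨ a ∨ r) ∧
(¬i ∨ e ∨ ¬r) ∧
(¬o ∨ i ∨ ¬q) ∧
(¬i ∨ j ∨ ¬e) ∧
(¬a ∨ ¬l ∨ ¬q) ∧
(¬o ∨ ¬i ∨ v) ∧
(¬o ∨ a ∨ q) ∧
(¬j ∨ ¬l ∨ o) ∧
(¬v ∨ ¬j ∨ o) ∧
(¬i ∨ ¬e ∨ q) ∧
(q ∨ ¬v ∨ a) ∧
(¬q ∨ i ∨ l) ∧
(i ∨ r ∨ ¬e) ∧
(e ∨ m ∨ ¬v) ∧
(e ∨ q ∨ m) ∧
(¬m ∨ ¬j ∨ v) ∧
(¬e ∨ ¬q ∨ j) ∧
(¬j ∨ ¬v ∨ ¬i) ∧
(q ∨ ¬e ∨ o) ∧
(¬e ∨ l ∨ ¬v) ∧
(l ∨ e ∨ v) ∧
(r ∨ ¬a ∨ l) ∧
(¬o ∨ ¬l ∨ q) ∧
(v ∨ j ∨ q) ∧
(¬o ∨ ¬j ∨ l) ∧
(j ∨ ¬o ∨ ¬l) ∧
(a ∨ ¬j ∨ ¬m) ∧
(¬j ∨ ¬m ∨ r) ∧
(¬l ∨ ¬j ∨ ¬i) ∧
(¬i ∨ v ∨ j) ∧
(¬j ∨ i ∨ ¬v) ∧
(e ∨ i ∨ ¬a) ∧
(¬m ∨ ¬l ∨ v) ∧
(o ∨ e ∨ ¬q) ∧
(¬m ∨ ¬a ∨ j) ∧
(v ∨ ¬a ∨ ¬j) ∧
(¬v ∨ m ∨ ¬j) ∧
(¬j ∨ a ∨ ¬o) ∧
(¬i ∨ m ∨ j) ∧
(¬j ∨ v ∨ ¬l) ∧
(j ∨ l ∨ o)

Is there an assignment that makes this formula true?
No

No, the formula is not satisfiable.

No assignment of truth values to the variables can make all 43 clauses true simultaneously.

The formula is UNSAT (unsatisfiable).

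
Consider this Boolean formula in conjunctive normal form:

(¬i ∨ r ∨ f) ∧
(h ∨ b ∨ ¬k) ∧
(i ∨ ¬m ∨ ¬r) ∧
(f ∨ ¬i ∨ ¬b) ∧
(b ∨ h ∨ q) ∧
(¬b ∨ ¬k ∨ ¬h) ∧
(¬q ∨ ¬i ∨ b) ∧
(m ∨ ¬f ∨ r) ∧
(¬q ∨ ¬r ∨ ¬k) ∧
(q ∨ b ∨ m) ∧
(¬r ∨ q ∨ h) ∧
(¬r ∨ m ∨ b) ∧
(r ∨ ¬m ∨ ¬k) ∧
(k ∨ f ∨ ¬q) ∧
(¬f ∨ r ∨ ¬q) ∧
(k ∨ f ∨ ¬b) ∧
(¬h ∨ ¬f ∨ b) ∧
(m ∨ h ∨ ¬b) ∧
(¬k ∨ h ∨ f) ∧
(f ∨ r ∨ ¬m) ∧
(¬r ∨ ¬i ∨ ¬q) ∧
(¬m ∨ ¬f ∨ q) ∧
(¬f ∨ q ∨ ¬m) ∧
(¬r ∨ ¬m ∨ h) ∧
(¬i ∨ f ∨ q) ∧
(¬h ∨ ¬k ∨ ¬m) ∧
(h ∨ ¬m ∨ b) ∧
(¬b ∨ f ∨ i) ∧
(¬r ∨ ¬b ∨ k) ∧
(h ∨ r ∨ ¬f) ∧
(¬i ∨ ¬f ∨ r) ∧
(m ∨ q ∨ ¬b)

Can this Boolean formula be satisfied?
Yes

Yes, the formula is satisfiable.

One satisfying assignment is: k=True, h=True, f=False, r=False, b=False, m=False, q=True, i=False

Verification: With this assignment, all 32 clauses evaluate to true.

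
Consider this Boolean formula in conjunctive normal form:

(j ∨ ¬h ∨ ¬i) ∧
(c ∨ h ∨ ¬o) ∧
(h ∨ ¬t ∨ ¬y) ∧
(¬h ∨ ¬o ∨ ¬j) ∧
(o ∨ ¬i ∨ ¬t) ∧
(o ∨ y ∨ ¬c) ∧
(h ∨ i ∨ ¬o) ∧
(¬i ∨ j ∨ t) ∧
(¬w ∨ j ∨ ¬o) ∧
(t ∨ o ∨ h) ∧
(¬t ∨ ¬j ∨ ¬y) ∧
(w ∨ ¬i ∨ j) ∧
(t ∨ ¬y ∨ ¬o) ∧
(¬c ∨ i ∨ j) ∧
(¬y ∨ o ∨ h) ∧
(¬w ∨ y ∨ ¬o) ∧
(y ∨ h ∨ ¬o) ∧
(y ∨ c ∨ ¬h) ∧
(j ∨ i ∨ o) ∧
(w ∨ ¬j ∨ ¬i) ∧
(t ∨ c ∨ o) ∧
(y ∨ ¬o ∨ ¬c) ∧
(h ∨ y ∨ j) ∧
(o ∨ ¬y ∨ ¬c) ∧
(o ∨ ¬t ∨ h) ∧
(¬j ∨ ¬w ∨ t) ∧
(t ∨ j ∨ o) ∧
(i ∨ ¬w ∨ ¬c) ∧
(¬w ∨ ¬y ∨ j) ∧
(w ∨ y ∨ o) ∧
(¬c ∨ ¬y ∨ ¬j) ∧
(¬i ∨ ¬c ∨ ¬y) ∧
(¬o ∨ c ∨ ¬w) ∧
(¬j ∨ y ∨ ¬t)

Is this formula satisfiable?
Yes

Yes, the formula is satisfiable.

One satisfying assignment is: t=True, y=True, j=False, c=False, i=False, o=True, w=False, h=True

Verification: With this assignment, all 34 clauses evaluate to true.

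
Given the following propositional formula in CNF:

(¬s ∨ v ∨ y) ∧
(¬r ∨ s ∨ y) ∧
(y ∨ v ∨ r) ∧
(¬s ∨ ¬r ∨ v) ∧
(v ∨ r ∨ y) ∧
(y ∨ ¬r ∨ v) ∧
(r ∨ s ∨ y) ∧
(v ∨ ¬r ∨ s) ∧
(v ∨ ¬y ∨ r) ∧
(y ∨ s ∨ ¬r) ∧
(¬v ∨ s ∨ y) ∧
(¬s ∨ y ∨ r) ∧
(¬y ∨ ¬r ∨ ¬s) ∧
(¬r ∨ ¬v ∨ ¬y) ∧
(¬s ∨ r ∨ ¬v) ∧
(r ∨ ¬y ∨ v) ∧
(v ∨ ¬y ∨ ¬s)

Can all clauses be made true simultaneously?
Yes

Yes, the formula is satisfiable.

One satisfying assignment is: s=False, r=False, v=True, y=True

Verification: With this assignment, all 17 clauses evaluate to true.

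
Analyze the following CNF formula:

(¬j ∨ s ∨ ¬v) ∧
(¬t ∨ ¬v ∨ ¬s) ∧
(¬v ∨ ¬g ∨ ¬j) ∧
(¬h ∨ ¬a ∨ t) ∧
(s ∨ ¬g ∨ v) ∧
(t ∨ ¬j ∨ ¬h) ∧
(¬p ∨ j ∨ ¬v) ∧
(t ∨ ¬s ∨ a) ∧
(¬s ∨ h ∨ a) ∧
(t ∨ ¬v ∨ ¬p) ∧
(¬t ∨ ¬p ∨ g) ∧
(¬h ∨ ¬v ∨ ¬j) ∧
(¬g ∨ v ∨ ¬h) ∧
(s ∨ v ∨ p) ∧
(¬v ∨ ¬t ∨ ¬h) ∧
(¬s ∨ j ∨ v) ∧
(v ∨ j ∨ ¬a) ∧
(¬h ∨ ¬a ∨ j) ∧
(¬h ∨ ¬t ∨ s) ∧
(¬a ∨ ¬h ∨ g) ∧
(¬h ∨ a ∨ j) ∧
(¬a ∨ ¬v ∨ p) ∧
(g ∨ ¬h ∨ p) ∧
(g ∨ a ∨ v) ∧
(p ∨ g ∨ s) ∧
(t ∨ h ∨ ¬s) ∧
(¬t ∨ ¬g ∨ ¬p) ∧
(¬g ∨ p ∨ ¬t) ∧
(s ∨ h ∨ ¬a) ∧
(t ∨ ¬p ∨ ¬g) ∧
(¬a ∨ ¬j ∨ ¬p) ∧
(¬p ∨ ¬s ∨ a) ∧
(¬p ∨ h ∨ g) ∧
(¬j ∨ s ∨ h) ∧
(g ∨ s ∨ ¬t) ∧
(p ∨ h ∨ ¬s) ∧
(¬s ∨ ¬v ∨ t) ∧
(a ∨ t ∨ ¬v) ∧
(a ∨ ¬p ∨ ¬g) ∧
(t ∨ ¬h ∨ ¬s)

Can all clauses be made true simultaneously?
No

No, the formula is not satisfiable.

No assignment of truth values to the variables can make all 40 clauses true simultaneously.

The formula is UNSAT (unsatisfiable).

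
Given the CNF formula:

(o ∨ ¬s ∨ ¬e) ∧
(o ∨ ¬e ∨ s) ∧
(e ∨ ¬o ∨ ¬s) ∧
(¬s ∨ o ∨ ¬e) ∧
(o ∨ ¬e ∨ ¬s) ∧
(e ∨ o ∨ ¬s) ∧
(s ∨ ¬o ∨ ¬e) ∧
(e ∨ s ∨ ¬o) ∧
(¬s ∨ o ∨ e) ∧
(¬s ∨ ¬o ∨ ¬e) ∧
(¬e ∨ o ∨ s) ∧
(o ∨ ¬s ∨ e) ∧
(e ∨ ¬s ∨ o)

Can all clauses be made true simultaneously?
Yes

Yes, the formula is satisfiable.

One satisfying assignment is: o=False, s=False, e=False

Verification: With this assignment, all 13 clauses evaluate to true.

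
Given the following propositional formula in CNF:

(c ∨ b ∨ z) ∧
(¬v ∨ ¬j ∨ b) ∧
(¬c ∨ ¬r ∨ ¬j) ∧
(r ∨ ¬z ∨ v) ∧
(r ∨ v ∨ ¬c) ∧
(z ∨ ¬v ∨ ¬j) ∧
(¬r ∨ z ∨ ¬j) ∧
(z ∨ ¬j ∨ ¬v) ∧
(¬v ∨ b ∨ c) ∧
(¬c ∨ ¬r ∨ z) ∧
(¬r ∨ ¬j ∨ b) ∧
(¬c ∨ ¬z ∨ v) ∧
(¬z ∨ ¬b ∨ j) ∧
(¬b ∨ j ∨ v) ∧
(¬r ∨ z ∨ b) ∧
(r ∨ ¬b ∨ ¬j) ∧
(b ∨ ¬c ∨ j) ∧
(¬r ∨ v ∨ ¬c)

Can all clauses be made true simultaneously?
Yes

Yes, the formula is satisfiable.

One satisfying assignment is: b=True, v=False, j=True, r=True, c=False, z=True

Verification: With this assignment, all 18 clauses evaluate to true.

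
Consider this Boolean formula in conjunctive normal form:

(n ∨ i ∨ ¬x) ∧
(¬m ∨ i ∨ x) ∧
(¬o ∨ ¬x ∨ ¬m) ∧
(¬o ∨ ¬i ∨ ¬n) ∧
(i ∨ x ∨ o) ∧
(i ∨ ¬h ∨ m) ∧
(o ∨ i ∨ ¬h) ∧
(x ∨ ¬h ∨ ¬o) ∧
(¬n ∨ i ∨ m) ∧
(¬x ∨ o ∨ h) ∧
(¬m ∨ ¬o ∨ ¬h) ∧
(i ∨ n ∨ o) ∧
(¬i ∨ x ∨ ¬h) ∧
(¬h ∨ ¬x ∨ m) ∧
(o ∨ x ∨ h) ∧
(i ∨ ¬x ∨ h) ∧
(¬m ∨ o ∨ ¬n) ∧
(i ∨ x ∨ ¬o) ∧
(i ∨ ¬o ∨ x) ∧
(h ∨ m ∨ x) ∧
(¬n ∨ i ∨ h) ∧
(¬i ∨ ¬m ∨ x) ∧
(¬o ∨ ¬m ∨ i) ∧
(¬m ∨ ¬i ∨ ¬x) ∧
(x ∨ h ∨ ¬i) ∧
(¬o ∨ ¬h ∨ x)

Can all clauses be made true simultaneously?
Yes

Yes, the formula is satisfiable.

One satisfying assignment is: i=True, o=True, n=False, m=False, x=True, h=False

Verification: With this assignment, all 26 clauses evaluate to true.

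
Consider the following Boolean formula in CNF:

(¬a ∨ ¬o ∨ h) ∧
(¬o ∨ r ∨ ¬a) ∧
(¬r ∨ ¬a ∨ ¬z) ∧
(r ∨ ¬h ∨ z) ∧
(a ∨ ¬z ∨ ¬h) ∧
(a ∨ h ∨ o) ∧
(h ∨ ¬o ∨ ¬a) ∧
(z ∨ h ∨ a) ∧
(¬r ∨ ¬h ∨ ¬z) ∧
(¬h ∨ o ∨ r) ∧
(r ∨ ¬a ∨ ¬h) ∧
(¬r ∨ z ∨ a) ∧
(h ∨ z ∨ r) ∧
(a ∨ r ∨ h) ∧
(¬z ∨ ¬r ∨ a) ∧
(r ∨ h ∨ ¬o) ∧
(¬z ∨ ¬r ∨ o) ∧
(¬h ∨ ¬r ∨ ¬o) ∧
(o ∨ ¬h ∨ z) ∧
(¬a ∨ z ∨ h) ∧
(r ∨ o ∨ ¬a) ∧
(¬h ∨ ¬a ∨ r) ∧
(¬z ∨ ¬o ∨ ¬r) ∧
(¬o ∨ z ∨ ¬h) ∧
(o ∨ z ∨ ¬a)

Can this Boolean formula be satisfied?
No

No, the formula is not satisfiable.

No assignment of truth values to the variables can make all 25 clauses true simultaneously.

The formula is UNSAT (unsatisfiable).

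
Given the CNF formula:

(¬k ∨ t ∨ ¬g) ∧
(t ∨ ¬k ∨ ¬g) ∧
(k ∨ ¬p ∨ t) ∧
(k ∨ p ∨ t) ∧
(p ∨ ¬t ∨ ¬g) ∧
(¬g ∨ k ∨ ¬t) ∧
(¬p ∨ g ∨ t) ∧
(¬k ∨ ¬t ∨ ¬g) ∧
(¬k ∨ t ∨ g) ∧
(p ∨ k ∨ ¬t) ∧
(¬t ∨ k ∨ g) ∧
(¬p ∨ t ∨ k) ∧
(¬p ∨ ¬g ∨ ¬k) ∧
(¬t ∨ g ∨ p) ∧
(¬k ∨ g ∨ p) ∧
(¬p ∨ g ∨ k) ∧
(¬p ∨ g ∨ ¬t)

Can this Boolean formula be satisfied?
No

No, the formula is not satisfiable.

No assignment of truth values to the variables can make all 17 clauses true simultaneously.

The formula is UNSAT (unsatisfiable).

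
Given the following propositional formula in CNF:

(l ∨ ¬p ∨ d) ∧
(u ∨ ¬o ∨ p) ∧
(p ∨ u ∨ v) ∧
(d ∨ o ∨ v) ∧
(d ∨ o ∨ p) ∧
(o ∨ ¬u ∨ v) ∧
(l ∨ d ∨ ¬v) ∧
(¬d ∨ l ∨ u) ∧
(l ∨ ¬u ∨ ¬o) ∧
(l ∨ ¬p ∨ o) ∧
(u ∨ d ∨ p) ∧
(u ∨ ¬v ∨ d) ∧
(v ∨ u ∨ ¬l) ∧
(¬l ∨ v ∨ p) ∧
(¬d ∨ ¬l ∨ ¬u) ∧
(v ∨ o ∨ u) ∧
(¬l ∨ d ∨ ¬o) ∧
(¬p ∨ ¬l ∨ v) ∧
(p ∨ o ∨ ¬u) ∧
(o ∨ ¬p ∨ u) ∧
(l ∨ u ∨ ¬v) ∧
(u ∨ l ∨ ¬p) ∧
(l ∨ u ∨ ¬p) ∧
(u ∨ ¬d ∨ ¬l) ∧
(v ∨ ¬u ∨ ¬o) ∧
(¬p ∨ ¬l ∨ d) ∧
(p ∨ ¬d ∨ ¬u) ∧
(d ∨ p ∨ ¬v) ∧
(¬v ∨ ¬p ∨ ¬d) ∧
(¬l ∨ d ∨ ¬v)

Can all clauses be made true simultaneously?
No

No, the formula is not satisfiable.

No assignment of truth values to the variables can make all 30 clauses true simultaneously.

The formula is UNSAT (unsatisfiable).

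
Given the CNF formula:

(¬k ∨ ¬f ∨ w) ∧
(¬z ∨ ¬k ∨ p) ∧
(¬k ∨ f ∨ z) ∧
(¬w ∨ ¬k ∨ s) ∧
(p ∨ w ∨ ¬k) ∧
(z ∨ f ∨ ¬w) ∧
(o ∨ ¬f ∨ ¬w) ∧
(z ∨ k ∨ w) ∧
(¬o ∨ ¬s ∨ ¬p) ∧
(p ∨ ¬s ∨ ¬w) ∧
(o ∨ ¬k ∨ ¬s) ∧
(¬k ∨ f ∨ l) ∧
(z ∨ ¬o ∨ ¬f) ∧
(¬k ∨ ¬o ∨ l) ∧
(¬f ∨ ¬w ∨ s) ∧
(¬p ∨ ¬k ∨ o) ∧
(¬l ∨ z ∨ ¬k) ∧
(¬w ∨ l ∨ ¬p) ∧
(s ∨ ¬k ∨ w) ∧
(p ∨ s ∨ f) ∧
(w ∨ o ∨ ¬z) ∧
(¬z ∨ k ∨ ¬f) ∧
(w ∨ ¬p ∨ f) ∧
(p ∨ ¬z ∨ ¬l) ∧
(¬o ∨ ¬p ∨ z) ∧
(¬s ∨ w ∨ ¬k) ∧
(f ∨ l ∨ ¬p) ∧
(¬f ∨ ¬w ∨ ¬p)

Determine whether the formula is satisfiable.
Yes

Yes, the formula is satisfiable.

One satisfying assignment is: o=False, p=True, f=False, s=False, z=True, w=True, l=True, k=False

Verification: With this assignment, all 28 clauses evaluate to true.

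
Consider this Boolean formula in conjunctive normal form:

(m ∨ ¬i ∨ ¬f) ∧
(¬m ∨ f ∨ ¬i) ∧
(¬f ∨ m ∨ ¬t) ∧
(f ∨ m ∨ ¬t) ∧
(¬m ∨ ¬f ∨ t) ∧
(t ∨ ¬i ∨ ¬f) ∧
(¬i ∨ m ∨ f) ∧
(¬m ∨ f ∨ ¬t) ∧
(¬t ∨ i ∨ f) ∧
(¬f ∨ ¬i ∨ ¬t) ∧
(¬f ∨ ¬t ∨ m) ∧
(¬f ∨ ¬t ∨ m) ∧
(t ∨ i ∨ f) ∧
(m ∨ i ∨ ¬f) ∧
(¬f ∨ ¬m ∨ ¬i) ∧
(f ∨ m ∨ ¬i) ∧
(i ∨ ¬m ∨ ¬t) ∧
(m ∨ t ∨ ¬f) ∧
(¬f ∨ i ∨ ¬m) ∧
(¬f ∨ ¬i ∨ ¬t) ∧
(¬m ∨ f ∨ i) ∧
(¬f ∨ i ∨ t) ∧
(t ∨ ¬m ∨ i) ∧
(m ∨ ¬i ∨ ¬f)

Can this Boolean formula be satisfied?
No

No, the formula is not satisfiable.

No assignment of truth values to the variables can make all 24 clauses true simultaneously.

The formula is UNSAT (unsatisfiable).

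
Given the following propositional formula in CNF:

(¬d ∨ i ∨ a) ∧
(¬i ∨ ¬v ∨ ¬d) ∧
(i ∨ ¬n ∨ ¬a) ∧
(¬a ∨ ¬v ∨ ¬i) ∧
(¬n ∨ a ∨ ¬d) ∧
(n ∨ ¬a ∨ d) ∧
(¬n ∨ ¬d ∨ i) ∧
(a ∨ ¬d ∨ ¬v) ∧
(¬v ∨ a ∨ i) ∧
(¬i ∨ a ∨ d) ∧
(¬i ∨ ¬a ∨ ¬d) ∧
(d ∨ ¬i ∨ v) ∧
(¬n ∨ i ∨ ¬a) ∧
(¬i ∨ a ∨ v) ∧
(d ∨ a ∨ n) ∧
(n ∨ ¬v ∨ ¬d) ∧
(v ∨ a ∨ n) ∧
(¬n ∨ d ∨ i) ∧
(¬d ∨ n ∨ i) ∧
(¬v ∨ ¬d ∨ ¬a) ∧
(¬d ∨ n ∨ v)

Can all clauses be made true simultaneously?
No

No, the formula is not satisfiable.

No assignment of truth values to the variables can make all 21 clauses true simultaneously.

The formula is UNSAT (unsatisfiable).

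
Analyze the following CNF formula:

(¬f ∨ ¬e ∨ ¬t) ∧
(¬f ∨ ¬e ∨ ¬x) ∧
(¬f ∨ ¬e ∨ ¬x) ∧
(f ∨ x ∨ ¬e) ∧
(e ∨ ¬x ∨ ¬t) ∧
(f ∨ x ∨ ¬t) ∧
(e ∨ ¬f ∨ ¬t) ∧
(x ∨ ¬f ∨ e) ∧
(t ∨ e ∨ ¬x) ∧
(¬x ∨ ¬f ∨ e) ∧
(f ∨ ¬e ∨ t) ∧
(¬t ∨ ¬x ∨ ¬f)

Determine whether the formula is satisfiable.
Yes

Yes, the formula is satisfiable.

One satisfying assignment is: f=False, x=False, e=False, t=False

Verification: With this assignment, all 12 clauses evaluate to true.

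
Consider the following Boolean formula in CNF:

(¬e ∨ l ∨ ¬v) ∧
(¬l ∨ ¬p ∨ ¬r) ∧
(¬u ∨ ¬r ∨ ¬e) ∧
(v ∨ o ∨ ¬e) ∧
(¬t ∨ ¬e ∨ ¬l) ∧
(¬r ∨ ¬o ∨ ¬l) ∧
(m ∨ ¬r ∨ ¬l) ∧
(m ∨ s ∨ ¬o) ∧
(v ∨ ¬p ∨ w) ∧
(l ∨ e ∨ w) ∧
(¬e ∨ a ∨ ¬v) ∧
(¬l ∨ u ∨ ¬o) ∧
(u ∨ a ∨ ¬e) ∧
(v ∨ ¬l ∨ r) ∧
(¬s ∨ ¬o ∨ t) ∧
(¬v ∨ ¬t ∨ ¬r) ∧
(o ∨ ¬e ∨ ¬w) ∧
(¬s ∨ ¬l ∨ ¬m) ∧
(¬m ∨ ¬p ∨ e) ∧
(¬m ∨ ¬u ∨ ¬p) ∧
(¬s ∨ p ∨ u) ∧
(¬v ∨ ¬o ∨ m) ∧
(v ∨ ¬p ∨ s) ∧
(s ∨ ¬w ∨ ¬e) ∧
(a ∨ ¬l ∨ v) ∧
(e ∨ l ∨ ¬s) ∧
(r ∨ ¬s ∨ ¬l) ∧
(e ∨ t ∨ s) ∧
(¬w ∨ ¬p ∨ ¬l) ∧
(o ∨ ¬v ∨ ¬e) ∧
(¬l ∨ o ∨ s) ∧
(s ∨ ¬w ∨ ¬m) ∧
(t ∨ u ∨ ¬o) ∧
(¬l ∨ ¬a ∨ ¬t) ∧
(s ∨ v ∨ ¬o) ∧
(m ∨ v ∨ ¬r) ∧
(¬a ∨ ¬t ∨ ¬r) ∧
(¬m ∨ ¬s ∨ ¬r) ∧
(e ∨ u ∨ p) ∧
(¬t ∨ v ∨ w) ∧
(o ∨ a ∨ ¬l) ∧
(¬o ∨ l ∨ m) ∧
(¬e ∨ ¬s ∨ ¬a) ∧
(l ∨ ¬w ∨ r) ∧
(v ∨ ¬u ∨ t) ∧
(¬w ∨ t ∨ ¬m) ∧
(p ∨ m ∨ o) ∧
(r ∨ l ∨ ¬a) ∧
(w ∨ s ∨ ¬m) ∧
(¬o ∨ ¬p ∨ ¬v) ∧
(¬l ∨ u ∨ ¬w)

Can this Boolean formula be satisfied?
No

No, the formula is not satisfiable.

No assignment of truth values to the variables can make all 51 clauses true simultaneously.

The formula is UNSAT (unsatisfiable).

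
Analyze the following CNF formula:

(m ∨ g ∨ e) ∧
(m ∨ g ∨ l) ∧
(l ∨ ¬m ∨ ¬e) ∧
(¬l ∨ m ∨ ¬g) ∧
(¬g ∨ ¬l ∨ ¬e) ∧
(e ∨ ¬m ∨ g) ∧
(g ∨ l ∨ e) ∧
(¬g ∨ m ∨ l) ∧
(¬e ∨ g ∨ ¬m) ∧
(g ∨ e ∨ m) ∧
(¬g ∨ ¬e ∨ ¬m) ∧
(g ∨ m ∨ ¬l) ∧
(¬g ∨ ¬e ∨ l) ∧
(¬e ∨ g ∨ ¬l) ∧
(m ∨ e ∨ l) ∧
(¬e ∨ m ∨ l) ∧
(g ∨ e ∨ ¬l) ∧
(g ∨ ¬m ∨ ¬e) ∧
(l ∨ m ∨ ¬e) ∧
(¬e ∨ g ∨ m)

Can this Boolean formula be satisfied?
Yes

Yes, the formula is satisfiable.

One satisfying assignment is: l=False, e=False, m=True, g=True

Verification: With this assignment, all 20 clauses evaluate to true.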